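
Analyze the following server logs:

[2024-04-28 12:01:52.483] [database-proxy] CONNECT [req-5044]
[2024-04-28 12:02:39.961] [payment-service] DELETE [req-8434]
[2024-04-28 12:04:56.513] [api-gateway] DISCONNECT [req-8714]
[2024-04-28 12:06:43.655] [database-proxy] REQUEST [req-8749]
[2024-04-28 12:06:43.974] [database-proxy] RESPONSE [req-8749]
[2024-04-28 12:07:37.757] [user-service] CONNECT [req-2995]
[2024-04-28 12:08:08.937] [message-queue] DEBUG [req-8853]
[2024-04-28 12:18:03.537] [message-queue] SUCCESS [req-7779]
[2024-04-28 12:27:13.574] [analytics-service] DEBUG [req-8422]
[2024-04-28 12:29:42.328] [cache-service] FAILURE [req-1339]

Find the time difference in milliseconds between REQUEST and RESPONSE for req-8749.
319

To calculate latency:

1. Find REQUEST with id req-8749: 2024-04-28 12:06:43.655
2. Find RESPONSE with id req-8749: 2024-04-28 12:06:43.974
3. Latency: 2024-04-28 12:06:43.974 - 2024-04-28 12:06:43.655 = 319ms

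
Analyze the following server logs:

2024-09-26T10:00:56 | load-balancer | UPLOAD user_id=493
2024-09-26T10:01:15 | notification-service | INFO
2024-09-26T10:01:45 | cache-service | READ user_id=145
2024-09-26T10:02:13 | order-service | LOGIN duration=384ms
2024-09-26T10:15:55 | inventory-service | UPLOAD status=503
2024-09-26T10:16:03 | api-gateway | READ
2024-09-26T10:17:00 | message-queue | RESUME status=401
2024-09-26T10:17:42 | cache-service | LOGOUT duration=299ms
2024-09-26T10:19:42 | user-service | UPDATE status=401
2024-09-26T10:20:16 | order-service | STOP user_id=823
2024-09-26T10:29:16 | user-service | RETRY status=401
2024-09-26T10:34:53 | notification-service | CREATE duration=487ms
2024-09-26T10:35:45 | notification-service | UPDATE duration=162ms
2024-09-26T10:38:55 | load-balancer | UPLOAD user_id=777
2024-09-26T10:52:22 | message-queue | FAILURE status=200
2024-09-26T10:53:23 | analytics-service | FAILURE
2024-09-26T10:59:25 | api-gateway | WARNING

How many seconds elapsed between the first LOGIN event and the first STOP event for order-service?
1083

To find the time between events:

1. Locate the first LOGIN event for order-service: 2024-09-26T10:02:13
2. Locate the first STOP event for order-service: 2024-09-26T10:20:16
3. Calculate the difference: 2024-09-26T10:20:16 - 2024-09-26T10:02:13 = 1083 seconds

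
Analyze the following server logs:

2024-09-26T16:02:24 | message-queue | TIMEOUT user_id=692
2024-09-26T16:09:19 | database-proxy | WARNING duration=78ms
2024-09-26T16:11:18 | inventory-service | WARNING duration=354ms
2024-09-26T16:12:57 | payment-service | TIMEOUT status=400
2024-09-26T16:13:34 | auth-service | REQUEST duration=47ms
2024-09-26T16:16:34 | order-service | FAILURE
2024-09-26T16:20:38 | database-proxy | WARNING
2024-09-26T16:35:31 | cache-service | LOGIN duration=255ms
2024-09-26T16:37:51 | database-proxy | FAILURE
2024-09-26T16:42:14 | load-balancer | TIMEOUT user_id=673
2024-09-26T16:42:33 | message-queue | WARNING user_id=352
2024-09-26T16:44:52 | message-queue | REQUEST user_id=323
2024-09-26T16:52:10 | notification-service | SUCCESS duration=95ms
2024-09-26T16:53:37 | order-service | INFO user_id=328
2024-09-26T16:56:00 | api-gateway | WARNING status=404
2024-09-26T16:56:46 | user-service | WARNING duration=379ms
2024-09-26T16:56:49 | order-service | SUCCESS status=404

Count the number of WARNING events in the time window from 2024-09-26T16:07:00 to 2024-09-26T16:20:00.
2

To count events in the time window:

1. Window boundaries: 2024-09-26T16:07:00 to 2024-09-26T16:20:00
2. Filter for WARNING events within this window
3. Count matching events: 2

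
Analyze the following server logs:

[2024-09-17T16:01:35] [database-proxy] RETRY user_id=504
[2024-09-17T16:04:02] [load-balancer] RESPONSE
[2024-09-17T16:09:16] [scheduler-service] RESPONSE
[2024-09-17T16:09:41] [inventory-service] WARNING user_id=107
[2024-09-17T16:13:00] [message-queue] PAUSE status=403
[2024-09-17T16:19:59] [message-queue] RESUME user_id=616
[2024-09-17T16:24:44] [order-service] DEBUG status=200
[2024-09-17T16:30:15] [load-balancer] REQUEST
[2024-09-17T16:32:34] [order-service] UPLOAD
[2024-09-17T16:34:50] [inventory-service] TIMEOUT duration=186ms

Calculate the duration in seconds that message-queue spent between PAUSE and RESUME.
419

To calculate state duration:

1. Find PAUSE event for message-queue: 2024-09-17T16:13:00
2. Find RESUME event for message-queue: 2024-09-17T16:19:59
3. Calculate duration: 2024-09-17T16:19:59 - 2024-09-17T16:13:00 = 419 seconds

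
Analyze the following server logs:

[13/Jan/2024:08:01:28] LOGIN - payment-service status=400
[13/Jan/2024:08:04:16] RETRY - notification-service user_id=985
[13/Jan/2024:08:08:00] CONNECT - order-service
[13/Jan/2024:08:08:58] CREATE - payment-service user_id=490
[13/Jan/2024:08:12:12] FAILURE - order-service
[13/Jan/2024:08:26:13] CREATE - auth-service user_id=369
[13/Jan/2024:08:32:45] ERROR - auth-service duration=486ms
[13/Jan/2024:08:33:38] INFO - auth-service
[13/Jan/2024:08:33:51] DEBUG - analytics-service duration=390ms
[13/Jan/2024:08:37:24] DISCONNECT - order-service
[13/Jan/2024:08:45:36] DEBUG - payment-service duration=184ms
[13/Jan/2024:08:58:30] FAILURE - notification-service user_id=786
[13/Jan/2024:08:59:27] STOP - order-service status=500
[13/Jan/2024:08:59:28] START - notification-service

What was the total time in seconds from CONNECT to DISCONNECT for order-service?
1764

To calculate state duration:

1. Find CONNECT event for order-service: 13/Jan/2024:08:08:00
2. Find DISCONNECT event for order-service: 13/Jan/2024:08:37:24
3. Calculate duration: 13/Jan/2024:08:37:24 - 13/Jan/2024:08:08:00 = 1764 seconds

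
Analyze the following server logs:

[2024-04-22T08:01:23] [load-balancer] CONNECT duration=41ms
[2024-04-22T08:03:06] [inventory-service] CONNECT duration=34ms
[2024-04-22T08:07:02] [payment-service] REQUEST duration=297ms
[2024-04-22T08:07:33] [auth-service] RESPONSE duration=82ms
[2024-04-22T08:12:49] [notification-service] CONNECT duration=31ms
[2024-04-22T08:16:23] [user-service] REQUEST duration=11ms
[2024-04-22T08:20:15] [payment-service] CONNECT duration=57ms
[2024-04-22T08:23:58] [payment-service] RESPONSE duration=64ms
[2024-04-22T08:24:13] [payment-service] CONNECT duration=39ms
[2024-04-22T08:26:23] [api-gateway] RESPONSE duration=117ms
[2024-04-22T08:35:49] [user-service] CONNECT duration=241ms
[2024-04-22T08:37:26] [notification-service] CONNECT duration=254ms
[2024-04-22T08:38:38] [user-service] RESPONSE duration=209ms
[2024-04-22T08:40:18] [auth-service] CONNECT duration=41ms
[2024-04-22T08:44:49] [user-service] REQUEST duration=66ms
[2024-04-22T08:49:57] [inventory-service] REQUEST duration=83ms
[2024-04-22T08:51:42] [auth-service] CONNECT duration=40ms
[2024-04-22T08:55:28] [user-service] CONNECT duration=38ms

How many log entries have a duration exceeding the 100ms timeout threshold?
5

To count timeouts:

1. Threshold: 100ms
2. Extract duration from each log entry
3. Count entries where duration > 100
4. Timeout count: 5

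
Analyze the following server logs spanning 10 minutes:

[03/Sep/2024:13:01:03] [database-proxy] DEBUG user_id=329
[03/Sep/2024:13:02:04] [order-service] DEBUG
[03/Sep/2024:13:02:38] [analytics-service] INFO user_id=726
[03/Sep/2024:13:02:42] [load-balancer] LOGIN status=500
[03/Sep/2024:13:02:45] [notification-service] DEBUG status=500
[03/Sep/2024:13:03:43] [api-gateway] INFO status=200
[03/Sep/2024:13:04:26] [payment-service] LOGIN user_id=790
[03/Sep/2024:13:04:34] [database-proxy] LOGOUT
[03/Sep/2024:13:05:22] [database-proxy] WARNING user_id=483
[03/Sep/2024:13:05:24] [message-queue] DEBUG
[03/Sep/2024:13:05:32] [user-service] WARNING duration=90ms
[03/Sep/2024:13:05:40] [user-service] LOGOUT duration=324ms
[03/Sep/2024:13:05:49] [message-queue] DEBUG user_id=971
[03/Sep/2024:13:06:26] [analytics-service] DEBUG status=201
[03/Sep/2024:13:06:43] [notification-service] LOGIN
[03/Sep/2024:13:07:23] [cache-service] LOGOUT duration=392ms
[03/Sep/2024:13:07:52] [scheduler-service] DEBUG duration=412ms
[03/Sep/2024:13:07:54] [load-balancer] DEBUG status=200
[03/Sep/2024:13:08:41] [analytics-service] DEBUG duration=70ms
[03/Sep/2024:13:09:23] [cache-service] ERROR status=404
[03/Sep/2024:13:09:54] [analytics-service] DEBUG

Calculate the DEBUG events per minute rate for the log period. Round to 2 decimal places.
1.0

To calculate the rate:

1. Count total DEBUG events: 10
2. Total time period: 10 minutes
3. Rate = 10 / 10 = 1.0 events per minute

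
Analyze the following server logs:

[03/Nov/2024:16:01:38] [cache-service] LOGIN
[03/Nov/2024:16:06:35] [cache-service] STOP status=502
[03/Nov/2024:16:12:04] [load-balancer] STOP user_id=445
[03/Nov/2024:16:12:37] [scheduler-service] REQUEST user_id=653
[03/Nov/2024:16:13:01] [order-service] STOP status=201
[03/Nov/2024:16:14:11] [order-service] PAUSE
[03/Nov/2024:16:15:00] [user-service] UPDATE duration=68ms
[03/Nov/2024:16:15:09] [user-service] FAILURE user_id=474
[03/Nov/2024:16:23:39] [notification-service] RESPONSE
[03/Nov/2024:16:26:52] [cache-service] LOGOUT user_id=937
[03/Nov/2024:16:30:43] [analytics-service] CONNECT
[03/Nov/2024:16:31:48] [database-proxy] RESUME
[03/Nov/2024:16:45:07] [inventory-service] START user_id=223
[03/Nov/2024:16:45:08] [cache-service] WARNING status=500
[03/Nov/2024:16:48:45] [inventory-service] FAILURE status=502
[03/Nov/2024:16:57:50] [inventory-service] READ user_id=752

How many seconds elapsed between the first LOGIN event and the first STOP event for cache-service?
297

To find the time between events:

1. Locate the first LOGIN event for cache-service: 03/Nov/2024:16:01:38
2. Locate the first STOP event for cache-service: 03/Nov/2024:16:06:35
3. Calculate the difference: 03/Nov/2024:16:06:35 - 03/Nov/2024:16:01:38 = 297 seconds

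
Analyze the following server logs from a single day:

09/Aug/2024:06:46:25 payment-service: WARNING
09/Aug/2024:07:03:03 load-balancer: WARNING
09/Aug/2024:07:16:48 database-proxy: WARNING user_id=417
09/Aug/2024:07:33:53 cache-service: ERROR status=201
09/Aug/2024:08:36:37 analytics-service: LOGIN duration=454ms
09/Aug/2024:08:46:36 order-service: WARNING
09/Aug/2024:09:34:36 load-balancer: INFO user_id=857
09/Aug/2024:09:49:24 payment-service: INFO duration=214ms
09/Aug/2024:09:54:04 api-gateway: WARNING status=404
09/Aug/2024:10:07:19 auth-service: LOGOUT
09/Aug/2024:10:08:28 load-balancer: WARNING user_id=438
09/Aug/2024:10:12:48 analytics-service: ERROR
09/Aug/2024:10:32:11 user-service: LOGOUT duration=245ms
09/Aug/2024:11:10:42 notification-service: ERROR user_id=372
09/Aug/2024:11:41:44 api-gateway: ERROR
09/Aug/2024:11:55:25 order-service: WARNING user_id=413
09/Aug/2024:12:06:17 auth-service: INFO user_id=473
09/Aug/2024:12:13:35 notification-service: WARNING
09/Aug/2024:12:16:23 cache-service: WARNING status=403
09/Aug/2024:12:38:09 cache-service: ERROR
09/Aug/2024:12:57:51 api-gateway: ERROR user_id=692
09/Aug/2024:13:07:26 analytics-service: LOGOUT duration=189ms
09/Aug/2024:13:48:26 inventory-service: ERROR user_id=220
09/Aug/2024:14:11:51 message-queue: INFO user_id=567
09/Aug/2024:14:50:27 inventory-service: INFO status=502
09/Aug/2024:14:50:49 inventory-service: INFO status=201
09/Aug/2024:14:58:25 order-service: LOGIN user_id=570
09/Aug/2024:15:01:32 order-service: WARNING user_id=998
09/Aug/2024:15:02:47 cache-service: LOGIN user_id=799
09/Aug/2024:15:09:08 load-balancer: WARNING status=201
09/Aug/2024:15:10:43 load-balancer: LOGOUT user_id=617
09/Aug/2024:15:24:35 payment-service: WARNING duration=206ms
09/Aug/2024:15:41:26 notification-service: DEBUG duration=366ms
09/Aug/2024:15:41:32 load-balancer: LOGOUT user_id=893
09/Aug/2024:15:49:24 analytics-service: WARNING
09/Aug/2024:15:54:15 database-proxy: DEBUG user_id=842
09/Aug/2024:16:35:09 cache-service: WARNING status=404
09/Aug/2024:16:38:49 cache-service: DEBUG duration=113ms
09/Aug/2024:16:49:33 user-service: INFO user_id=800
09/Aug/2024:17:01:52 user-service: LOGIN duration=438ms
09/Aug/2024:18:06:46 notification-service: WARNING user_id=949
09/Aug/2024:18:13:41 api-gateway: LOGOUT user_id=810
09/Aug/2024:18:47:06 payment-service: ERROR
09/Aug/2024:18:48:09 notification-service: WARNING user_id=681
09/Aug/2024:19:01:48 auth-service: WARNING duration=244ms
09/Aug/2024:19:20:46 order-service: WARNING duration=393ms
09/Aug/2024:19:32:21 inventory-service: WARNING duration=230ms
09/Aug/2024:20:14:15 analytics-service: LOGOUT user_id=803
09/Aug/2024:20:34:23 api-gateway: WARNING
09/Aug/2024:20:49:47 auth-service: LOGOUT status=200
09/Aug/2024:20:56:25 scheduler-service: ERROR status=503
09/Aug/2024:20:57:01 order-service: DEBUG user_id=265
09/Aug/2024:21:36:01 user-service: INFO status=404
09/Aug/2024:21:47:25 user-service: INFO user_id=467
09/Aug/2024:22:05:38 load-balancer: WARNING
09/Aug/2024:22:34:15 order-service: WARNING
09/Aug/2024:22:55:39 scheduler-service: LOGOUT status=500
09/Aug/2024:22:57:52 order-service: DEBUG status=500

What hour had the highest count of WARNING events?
15

To find the peak hour:

1. Group all WARNING events by hour
2. Count events in each hour
3. Find hour with maximum count
4. Peak hour: 15 (with 4 events)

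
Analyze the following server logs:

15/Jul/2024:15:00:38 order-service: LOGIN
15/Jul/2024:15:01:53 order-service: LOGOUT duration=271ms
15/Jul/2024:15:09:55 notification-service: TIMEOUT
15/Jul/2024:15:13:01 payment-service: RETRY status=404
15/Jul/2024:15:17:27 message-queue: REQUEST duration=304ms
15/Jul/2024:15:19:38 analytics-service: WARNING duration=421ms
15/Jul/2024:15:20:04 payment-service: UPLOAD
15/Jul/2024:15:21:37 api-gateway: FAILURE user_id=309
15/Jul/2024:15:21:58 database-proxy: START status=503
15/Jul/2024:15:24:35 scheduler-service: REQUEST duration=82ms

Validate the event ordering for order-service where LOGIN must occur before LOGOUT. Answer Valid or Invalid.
Valid

To validate ordering:

1. Required order: LOGIN → LOGOUT
2. Rule: LOGIN must occur before LOGOUT
3. Check actual order of events for order-service
4. Result: Valid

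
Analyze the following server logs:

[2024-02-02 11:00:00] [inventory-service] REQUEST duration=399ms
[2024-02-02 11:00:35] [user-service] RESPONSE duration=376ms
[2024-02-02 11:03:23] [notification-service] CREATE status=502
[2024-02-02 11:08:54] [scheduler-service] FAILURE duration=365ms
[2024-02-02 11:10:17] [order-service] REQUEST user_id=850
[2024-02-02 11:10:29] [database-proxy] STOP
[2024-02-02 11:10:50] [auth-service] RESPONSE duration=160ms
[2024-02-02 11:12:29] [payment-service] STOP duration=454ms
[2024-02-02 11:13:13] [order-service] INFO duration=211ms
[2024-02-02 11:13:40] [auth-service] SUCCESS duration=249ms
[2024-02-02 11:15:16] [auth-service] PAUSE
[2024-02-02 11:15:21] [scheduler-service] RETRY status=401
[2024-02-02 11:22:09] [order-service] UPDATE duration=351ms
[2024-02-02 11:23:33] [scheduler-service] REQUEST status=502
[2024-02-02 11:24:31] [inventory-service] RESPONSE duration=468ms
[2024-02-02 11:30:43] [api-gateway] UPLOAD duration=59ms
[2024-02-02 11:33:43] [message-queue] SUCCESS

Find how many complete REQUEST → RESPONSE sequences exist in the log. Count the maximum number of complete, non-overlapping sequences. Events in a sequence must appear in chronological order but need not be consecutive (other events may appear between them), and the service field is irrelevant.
3

To count sequences:

1. Look for pattern: REQUEST → RESPONSE
2. Greedily scan the log in chronological order, matching each sequence element in turn (ignoring service)
3. Each time the full pattern completes, increment the count and restart matching from the next event
4. Complete non-overlapping sequences found: 3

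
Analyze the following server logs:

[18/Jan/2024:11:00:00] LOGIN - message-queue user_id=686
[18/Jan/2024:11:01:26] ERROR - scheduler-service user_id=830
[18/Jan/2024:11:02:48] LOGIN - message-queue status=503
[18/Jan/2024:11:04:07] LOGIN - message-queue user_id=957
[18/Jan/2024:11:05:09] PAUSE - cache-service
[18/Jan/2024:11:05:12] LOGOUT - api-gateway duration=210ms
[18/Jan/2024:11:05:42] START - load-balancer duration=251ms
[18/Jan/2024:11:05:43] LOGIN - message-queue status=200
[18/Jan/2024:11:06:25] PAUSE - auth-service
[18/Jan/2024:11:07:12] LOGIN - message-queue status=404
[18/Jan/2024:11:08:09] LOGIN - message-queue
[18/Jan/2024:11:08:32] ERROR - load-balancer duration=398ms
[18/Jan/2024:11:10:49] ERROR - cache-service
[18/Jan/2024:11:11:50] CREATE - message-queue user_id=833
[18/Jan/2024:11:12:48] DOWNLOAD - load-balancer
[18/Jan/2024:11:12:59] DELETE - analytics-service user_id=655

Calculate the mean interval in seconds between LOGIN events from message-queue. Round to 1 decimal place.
97.8

To calculate average interval:

1. Find all LOGIN events for message-queue in order
2. Calculate time gaps between consecutive events
3. Compute mean of gaps: 489 / 5 = 97.8 seconds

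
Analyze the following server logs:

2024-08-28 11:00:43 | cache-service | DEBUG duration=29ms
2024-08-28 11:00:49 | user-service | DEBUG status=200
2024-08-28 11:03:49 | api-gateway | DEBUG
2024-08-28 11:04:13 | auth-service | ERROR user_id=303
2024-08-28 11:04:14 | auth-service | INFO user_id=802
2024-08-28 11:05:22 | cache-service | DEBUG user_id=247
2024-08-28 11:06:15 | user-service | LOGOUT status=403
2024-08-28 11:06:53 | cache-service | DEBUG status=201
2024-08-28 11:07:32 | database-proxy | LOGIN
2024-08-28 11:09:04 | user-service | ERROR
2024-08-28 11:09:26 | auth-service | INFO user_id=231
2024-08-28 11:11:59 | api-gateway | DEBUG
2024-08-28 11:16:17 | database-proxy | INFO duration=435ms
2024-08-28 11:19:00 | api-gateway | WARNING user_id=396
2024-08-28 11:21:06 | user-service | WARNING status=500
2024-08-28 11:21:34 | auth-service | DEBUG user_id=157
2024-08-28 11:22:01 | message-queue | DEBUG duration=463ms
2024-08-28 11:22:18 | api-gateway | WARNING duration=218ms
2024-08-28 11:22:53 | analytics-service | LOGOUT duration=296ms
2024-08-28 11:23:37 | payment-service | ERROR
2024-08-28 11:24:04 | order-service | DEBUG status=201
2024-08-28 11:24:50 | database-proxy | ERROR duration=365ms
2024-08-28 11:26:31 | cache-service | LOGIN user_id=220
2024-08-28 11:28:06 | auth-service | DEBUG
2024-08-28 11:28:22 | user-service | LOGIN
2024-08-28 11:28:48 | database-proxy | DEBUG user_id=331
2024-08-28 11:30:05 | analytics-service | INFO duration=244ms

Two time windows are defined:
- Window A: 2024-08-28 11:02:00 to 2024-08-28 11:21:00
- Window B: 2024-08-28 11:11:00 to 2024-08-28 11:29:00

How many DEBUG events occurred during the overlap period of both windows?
1

To find overlap events:

1. Window A: 2024-08-28 11:02:00 to 2024-08-28 11:21:00
2. Window B: 2024-08-28 11:11:00 to 2024-08-28 11:29:00
3. Overlap period: 2024-08-28 11:11:00 to 2024-08-28 11:21:00
4. Count DEBUG events in overlap: 1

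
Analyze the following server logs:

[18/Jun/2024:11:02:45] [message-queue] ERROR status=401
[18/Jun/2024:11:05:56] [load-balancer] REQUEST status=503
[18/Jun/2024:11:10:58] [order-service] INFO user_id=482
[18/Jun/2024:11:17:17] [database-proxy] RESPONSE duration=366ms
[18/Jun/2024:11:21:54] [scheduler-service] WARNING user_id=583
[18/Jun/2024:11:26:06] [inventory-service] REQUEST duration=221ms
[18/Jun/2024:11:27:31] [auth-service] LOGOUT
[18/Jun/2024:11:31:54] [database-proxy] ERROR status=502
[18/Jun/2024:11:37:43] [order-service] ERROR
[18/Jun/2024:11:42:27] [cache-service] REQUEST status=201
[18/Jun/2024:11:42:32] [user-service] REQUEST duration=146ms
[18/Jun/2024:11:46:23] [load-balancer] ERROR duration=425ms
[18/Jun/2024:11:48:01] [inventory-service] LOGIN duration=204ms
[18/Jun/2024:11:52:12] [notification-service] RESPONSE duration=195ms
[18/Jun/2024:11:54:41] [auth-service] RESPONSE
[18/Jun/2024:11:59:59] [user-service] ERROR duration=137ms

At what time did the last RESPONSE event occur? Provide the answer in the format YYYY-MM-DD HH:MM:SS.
2024-06-18 11:54:41

To find the last event:

1. Filter for all RESPONSE events
2. Sort by timestamp
3. Select the last one
4. Timestamp: 2024-06-18 11:54:41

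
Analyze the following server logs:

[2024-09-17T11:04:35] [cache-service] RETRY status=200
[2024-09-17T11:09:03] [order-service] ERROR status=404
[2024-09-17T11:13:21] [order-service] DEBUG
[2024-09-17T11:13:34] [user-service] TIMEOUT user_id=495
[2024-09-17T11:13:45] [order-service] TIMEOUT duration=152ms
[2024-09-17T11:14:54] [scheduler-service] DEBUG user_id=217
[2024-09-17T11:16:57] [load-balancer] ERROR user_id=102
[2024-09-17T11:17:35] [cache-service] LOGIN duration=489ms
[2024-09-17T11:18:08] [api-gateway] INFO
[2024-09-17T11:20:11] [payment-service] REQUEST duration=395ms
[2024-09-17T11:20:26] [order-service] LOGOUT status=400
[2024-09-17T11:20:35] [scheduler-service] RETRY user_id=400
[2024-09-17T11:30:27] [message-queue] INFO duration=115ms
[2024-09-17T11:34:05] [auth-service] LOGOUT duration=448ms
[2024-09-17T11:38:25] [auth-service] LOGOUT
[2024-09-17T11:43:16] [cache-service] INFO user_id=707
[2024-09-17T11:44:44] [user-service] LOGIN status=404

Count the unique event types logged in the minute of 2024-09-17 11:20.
3

To count unique event types:

1. Filter events in the minute starting at 2024-09-17 11:20
2. Extract event types from matching entries
3. Count unique types: 3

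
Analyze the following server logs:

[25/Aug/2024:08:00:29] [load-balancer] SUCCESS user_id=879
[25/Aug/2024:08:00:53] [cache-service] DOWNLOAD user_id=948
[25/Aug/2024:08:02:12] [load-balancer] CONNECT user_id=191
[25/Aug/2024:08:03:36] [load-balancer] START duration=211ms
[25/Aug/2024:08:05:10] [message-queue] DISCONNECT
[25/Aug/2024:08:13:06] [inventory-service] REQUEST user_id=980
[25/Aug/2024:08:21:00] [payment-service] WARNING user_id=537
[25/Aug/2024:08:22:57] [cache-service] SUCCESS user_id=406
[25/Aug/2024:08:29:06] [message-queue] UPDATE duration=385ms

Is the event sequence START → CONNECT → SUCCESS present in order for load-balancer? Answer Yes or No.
No

To verify sequence order:

1. Find all events in sequence START → CONNECT → SUCCESS for load-balancer
2. Extract their timestamps
3. Check if timestamps are in ascending order
4. Result: No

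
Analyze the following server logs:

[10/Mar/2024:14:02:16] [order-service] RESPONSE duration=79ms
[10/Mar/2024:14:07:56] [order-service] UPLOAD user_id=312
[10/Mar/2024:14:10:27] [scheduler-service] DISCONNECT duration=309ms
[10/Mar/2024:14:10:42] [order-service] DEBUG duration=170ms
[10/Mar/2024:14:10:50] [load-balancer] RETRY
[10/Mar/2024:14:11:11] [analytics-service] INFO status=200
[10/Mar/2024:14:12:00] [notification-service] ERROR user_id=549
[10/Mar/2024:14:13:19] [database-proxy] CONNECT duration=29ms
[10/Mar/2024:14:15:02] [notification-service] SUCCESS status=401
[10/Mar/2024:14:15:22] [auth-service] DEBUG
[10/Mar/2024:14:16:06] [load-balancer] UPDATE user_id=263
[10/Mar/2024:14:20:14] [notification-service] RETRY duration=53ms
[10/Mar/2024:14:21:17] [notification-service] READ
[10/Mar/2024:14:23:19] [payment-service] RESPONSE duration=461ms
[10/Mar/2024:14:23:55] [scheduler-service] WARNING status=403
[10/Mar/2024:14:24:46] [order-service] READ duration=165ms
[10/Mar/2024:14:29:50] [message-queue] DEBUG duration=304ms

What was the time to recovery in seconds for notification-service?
182

To calculate recovery time:

1. Find ERROR event for notification-service: 10/Mar/2024:14:12:00
2. Find next SUCCESS event for notification-service: 10/Mar/2024:14:15:02
3. Recovery time: 10/Mar/2024:14:15:02 - 10/Mar/2024:14:12:00 = 182 seconds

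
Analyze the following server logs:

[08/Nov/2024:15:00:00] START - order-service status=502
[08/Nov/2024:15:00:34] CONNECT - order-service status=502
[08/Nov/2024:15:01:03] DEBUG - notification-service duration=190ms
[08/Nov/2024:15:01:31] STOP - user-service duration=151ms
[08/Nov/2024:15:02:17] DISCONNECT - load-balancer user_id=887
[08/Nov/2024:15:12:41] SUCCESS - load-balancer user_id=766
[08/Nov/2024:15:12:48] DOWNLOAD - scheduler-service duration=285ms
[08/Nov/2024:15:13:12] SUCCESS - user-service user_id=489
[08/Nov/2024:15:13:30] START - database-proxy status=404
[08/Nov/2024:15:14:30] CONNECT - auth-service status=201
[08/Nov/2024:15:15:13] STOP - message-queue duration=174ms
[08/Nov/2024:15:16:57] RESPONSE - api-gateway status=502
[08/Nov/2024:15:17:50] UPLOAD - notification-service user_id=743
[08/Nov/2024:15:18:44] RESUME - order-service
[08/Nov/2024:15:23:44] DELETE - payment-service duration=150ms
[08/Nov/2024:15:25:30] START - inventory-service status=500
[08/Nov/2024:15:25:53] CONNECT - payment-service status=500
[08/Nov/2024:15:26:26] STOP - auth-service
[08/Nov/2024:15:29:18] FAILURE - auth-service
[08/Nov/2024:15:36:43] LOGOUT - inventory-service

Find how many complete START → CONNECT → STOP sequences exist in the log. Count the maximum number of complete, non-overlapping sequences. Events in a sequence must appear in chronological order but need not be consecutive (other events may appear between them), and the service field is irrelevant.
3

To count sequences:

1. Look for pattern: START → CONNECT → STOP
2. Greedily scan the log in chronological order, matching each sequence element in turn (ignoring service)
3. Each time the full pattern completes, increment the count and restart matching from the next event
4. Complete non-overlapping sequences found: 3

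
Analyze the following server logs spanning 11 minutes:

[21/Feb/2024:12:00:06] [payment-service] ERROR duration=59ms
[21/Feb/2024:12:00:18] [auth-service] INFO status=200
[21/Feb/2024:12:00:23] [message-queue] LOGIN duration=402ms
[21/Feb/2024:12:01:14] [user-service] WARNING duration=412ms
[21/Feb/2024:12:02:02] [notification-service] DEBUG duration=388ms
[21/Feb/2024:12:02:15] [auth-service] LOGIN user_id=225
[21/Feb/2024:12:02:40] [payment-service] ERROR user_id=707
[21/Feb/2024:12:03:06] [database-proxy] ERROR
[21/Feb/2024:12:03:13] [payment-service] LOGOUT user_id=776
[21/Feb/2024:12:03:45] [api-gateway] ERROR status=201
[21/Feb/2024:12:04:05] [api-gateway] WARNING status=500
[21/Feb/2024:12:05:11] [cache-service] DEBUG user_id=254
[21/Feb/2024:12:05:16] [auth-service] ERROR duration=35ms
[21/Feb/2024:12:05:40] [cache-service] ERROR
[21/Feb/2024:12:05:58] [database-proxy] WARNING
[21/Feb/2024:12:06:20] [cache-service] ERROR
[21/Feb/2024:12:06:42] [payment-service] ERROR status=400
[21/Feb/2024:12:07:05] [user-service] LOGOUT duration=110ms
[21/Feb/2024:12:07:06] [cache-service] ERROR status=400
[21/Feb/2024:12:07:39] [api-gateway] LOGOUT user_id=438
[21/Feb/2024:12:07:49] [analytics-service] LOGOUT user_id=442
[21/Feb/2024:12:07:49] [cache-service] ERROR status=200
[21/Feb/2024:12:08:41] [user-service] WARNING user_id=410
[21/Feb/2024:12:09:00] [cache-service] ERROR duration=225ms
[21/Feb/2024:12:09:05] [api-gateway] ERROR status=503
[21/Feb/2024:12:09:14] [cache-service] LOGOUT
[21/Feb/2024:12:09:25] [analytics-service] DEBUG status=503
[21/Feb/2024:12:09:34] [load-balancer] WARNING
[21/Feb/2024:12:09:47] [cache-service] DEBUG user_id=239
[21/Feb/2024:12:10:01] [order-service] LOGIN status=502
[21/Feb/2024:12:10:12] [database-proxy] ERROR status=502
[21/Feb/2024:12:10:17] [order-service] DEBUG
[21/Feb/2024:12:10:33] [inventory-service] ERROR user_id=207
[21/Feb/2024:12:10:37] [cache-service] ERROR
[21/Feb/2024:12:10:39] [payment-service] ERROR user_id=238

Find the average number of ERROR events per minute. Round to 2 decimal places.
1.45

To calculate the rate:

1. Count total ERROR events: 16
2. Total time period: 11 minutes
3. Rate = 16 / 11 = 1.45 events per minute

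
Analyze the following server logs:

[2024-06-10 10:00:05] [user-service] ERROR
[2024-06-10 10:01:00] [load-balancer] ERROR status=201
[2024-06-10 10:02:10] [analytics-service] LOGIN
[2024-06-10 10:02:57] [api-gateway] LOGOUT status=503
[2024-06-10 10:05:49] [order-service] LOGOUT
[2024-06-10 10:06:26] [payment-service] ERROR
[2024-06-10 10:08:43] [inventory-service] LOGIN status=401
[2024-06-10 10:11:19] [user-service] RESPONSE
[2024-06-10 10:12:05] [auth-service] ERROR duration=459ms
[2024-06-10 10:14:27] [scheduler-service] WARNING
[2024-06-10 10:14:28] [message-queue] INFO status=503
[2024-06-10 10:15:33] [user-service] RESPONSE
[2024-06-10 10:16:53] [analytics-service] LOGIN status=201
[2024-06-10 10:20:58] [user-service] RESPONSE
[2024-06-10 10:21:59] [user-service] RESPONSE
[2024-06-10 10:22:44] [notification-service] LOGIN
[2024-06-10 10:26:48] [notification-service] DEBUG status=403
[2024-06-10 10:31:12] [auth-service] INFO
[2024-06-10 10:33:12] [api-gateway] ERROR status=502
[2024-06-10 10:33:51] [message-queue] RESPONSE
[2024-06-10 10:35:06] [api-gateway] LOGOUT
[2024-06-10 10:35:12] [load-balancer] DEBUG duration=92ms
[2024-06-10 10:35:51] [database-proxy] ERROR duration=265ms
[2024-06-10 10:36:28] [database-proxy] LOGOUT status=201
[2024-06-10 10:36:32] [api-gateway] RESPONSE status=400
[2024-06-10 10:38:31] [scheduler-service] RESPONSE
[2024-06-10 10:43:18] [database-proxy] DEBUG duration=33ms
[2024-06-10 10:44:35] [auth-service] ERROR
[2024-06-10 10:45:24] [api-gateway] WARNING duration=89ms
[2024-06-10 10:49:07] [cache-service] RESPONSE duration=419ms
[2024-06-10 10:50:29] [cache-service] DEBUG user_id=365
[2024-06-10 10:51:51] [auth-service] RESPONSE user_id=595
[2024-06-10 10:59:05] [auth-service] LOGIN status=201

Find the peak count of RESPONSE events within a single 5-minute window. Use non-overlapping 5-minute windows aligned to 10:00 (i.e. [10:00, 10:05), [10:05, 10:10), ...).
2

To find the burst window:

1. Divide the log period into non-overlapping 5-minute windows starting at 10:00
2. Count RESPONSE events in each window
3. Find the window with maximum count
4. Maximum events in a window: 2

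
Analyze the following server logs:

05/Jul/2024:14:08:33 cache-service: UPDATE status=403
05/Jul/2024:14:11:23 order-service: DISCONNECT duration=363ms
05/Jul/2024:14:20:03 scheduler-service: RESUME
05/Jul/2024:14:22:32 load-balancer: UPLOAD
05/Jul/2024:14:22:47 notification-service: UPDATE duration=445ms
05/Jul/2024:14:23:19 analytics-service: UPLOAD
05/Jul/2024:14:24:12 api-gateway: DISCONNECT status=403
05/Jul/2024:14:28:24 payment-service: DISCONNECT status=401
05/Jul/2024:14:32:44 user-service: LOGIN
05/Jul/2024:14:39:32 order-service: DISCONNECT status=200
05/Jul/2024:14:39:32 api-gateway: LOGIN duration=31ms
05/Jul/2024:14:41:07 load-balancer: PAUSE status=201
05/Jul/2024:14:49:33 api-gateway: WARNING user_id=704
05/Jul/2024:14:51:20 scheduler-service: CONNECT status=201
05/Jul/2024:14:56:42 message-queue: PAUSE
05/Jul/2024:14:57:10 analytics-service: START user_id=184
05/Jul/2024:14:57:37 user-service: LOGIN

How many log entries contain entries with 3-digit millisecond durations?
2

To find matching entries:

1. Pattern to match: entries with 3-digit millisecond durations
2. Scan each log entry for the pattern
3. Count matches: 2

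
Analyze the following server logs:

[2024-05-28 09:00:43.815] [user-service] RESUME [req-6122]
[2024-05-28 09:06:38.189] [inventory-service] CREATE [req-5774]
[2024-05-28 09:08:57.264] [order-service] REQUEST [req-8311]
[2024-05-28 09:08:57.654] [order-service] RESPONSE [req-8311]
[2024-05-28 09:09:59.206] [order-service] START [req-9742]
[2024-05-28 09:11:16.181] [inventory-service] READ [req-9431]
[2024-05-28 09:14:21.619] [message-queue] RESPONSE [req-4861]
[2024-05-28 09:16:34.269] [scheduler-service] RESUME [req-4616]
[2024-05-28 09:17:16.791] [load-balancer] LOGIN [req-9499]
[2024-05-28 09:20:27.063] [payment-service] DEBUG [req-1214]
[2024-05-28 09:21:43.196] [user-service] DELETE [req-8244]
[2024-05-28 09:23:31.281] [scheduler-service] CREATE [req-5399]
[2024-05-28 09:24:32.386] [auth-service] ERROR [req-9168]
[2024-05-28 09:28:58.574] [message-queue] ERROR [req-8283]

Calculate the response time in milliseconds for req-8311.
390

To calculate latency:

1. Find REQUEST with id req-8311: 2024-05-28 09:08:57.264
2. Find RESPONSE with id req-8311: 2024-05-28 09:08:57.654
3. Latency: 2024-05-28 09:08:57.654 - 2024-05-28 09:08:57.264 = 390ms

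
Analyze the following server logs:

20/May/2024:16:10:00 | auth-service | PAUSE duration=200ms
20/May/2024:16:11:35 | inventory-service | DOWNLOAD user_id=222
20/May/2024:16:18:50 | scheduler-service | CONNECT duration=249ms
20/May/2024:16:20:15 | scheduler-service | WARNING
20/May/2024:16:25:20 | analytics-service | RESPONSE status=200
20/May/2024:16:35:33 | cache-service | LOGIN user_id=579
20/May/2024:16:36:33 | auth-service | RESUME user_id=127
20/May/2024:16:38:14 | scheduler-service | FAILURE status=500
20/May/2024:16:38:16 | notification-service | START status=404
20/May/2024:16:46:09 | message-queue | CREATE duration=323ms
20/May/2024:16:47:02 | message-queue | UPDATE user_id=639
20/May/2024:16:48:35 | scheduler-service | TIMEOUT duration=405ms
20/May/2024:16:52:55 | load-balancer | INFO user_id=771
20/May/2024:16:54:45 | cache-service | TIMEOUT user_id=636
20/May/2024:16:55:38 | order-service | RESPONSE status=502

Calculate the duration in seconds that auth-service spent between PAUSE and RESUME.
1593

To calculate state duration:

1. Find PAUSE event for auth-service: 20/May/2024:16:10:00
2. Find RESUME event for auth-service: 20/May/2024:16:36:33
3. Calculate duration: 20/May/2024:16:36:33 - 20/May/2024:16:10:00 = 1593 seconds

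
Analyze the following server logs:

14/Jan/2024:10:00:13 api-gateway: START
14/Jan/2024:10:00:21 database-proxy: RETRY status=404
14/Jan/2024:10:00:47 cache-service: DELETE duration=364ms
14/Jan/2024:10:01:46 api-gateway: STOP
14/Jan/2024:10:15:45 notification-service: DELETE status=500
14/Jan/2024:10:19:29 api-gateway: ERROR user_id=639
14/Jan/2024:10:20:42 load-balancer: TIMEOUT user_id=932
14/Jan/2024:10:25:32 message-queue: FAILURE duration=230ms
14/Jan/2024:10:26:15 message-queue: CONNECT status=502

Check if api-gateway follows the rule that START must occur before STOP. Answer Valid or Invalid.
Valid

To validate ordering:

1. Required order: START → STOP
2. Rule: START must occur before STOP
3. Check actual order of events for api-gateway
4. Result: Valid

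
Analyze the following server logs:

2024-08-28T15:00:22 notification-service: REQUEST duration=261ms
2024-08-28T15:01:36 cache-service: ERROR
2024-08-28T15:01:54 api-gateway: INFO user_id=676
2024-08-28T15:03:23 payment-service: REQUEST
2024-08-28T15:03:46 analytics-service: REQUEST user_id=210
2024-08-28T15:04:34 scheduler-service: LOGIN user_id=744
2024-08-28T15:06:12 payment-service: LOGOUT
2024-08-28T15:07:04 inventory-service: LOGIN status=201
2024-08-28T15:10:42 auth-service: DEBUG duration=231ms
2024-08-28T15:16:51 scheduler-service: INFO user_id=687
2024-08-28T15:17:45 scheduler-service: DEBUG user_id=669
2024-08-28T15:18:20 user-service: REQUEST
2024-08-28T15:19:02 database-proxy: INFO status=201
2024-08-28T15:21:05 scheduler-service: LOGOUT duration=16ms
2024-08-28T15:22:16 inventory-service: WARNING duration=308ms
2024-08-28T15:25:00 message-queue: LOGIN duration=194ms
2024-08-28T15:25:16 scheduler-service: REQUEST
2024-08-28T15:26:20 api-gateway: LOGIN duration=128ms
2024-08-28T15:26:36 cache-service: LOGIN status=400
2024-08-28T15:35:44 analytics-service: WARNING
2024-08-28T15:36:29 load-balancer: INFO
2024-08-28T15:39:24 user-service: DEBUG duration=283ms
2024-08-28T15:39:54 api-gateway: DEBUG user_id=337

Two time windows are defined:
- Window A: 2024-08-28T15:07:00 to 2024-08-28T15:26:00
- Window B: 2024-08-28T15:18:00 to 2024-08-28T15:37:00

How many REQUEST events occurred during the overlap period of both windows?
2

To find overlap events:

1. Window A: 2024-08-28T15:07:00 to 2024-08-28T15:26:00
2. Window B: 2024-08-28T15:18:00 to 2024-08-28T15:37:00
3. Overlap period: 2024-08-28T15:18:00 to 2024-08-28T15:26:00
4. Count REQUEST events in overlap: 2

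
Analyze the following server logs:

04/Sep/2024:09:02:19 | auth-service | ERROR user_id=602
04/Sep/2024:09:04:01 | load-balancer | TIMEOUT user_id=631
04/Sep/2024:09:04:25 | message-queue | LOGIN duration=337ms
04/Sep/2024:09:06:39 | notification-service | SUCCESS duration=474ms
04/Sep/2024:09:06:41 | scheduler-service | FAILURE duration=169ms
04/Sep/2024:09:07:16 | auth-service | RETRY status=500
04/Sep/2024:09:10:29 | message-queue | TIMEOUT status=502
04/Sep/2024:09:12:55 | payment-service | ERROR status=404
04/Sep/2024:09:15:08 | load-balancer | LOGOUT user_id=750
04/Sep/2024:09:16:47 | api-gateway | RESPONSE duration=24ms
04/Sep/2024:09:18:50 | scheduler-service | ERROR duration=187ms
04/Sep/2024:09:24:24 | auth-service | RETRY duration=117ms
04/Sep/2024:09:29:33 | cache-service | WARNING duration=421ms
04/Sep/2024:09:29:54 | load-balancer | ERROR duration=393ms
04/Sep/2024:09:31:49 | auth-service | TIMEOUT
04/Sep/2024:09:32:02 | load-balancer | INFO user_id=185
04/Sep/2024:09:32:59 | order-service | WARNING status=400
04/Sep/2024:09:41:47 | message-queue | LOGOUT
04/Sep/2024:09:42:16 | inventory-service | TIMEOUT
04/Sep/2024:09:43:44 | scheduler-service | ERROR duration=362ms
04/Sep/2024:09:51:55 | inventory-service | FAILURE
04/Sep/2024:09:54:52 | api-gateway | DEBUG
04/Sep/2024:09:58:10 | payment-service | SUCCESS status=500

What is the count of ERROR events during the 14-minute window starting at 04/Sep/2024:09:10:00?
2

To count events in the time window:

1. Window boundaries: 04/Sep/2024:09:10:00 to 04/Sep/2024:09:24:00
2. Filter for ERROR events within this window
3. Count matching events: 2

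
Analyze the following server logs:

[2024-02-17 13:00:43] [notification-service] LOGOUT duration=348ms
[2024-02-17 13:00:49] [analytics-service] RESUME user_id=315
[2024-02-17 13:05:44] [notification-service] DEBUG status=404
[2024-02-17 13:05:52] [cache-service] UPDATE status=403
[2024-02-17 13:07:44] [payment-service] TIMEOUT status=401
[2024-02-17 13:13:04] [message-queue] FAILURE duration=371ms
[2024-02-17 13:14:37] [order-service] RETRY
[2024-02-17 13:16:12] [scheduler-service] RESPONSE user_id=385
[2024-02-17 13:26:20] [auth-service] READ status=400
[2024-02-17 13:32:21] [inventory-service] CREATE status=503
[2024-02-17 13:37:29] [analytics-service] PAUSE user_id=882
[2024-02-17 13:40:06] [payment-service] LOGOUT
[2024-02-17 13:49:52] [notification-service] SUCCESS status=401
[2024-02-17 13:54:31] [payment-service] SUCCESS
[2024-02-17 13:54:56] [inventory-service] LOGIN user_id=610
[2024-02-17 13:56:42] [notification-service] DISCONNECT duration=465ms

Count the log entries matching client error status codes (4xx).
5

To find matching entries:

1. Pattern to match: client error status codes (4xx)
2. Scan each log entry for the pattern
3. Count matches: 5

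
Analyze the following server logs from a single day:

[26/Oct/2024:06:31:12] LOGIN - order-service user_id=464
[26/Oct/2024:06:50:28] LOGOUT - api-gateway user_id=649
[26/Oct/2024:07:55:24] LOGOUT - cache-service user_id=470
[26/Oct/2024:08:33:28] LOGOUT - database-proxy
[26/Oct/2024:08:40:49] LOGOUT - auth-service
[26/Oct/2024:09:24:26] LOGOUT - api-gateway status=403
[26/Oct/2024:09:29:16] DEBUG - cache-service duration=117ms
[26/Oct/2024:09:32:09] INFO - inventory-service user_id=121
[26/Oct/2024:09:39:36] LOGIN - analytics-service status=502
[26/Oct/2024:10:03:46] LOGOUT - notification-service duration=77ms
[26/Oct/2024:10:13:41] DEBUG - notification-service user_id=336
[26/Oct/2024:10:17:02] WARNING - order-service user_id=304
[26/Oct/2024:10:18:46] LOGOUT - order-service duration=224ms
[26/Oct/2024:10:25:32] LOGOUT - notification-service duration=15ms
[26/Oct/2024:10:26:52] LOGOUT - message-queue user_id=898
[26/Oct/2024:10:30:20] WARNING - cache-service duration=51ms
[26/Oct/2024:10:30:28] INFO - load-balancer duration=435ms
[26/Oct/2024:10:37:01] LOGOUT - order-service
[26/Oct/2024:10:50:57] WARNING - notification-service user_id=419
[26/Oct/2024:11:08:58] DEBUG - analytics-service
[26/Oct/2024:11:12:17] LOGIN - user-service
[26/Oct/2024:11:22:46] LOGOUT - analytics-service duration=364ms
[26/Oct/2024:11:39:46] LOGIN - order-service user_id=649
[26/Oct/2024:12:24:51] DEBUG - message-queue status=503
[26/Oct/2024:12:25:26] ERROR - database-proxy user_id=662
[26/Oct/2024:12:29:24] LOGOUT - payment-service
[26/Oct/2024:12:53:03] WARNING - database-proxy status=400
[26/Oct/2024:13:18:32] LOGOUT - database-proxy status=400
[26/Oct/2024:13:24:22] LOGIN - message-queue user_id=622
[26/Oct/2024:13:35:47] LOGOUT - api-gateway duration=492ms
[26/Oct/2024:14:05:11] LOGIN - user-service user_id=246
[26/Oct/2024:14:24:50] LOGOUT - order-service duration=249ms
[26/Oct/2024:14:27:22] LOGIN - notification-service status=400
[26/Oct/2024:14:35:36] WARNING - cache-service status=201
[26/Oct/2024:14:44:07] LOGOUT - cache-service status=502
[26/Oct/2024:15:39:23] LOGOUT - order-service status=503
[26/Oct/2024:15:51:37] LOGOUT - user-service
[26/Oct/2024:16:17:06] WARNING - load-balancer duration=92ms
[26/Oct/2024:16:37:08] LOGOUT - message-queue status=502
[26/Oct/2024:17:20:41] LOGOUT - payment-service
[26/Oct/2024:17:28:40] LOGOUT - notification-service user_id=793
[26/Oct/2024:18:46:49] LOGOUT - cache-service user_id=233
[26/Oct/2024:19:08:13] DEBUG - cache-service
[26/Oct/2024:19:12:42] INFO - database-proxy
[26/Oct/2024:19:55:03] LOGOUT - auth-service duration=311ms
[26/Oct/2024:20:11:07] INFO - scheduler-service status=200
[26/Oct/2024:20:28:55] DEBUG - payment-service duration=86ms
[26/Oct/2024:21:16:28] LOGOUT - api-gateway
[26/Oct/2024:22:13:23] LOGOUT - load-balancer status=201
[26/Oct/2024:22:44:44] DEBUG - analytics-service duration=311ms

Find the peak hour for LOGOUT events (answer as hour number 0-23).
10

To find the peak hour:

1. Group all LOGOUT events by hour
2. Count events in each hour
3. Find hour with maximum count
4. Peak hour: 10 (with 5 events)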